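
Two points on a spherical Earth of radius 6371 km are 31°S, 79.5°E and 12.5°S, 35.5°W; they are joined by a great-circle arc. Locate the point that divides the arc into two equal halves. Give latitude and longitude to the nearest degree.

≈ 36°S, 16°E

From cos δ = sin φ₁ sin φ₂ + cos φ₁ cos φ₂ cos Δλ, the central angle is δ ≈ 1.815 rad (104.0°).
Interpolate at f = 1/2 with slerp weights a = sin((1−f)δ)/sin δ ≈ 0.812, b = sin(fδ)/sin δ ≈ 0.812.
p = a·p₁ + b·p₂ ≈ (0.772, 0.224, -0.594); φ = arcsin(p_z) ≈ -36.45°, λ = atan2(p_y, p_x) ≈ 16.18°.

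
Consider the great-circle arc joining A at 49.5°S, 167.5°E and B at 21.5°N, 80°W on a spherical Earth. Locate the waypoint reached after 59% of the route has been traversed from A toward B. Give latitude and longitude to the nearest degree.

≈ 16°S, 113°W

The haversine formula gives a central angle δ ≈ 2.106 rad (120.7°) between the endpoints.
Interpolate at f = 0.59 with slerp weights a = sin((1−f)δ)/sin δ ≈ 0.884, b = sin(fδ)/sin δ ≈ 1.100.
p = a·p₁ + b·p₂ ≈ (-0.382, -0.884, -0.269); φ = arcsin(p_z) ≈ -15.58°, λ = atan2(p_y, p_x) ≈ -113.39°.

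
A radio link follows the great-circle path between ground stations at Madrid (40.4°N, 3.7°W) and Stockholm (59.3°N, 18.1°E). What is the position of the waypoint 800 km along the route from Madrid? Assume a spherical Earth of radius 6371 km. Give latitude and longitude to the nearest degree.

From cos δ = sin φ₁ sin φ₂ + cos φ₁ cos φ₂ cos Δλ, the central angle is δ ≈ 0.407 rad (23.3°). The total great-circle distance is δ·R ≈ 0.407 × 6371 ≈ 2594 km, so the target fraction is f = 800/2594 ≈ 0.308.
Interpolate at f ≈ 0.308 with slerp weights a = sin((1−f)δ)/sin δ ≈ 0.702, b = sin(fδ)/sin δ ≈ 0.316.
p = a·p₁ + b·p₂ ≈ (0.687, 0.016, 0.727); φ = arcsin(p_z) ≈ 46.61°, λ = atan2(p_y, p_x) ≈ 1.31°.

≈ 47°N, 1°E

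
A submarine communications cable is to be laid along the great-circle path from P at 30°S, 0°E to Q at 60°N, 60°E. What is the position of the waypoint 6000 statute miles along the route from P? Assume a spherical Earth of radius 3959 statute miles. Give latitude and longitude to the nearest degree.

≈ 48°N, 42°E

The haversine formula gives a central angle δ ≈ 1.789 rad (102.5°) between the endpoints. The total great-circle distance is δ·R ≈ 1.789 × 3959 ≈ 7083 mi, so the target fraction is f = 6000/7083 ≈ 0.847.
Interpolate at f ≈ 0.847 with slerp weights a = sin((1−f)δ)/sin δ ≈ 0.277, b = sin(fδ)/sin δ ≈ 1.023.
p = a·p₁ + b·p₂ ≈ (0.495, 0.443, 0.747); φ = arcsin(p_z) ≈ 48.36°, λ = atan2(p_y, p_x) ≈ 41.80°.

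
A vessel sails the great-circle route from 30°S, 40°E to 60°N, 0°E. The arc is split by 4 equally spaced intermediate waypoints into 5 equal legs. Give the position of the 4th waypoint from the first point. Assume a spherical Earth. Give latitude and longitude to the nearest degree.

≈ 43°N, 15°E

Convert each endpoint to a unit vector on the sphere (x = cos φ cos λ, y = cos φ sin λ, z = sin φ).
The central angle between the endpoints is δ = arccos(p₁·p₂) ≈ 1.672 rad (95.8°).
Interpolate at f = 4/5 with slerp weights a = sin((1−f)δ)/sin δ ≈ 0.330, b = sin(fδ)/sin δ ≈ 0.978.
p = a·p₁ + b·p₂ ≈ (0.708, 0.184, 0.682); φ = arcsin(p_z) ≈ 43.00°, λ = atan2(p_y, p_x) ≈ 14.55°.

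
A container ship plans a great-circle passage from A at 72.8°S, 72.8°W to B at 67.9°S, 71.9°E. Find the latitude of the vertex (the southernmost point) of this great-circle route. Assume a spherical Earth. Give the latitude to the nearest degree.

≈ 84°S

The great circle lies in the plane with unit normal n̂ = (p₁ × p₂)/|p₁ × p₂|.
Here n̂_z ≈ +0.106; the vertex latitude is φ_max = arccos|n̂_z| ≈ 83.9°.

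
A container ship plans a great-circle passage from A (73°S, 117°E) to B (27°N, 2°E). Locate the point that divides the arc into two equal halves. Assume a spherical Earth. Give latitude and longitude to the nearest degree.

≈ (32°S, 21°E)

Write both endpoints as unit vectors p₁, p₂ with components (cos φ cos λ, cos φ sin λ, sin φ).
The central angle between the endpoints is δ = arccos(p₁·p₂) ≈ 2.146 rad (123.0°).
Interpolate at f = 1/2 with slerp weights a = sin((1−f)δ)/sin δ ≈ 1.047, b = sin(fδ)/sin δ ≈ 1.047.
p = a·p₁ + b·p₂ ≈ (0.794, 0.305, -0.526); φ = arcsin(p_z) ≈ -31.74°, λ = atan2(p_y, p_x) ≈ 21.05°.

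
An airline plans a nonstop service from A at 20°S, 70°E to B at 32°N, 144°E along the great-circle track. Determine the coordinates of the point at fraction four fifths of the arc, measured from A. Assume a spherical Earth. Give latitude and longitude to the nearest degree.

Convert each endpoint to a unit vector on the sphere (x = cos φ cos λ, y = cos φ sin λ, z = sin φ).
The central angle between the endpoints is δ = arccos(p₁·p₂) ≈ 1.532 rad (87.8°).
Interpolate at f = 4/5 with slerp weights a = sin((1−f)δ)/sin δ ≈ 0.302, b = sin(fδ)/sin δ ≈ 0.942.
p = a·p₁ + b·p₂ ≈ (-0.549, 0.736, 0.396); φ = arcsin(p_z) ≈ 23.32°, λ = atan2(p_y, p_x) ≈ 126.72°.

≈ 23°N, 127°E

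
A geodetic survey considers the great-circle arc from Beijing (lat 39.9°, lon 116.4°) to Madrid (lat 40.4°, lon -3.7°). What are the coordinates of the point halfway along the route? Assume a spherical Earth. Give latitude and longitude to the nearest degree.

From cos δ = sin φ₁ sin φ₂ + cos φ₁ cos φ₂ cos Δλ, the central angle is δ ≈ 1.448 rad (82.9°).
Interpolate at f = 1/2 with slerp weights a = sin((1−f)δ)/sin δ ≈ 0.667, b = sin(fδ)/sin δ ≈ 0.667.
p = a·p₁ + b·p₂ ≈ (0.280, 0.426, 0.861); φ = arcsin(p_z) ≈ 59.38°, λ = atan2(p_y, p_x) ≈ 56.72°.

≈ lat 59°, lon 57°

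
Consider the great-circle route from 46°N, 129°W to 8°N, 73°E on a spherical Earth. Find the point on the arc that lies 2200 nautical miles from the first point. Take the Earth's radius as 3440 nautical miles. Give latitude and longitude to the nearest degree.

From cos δ = sin φ₁ sin φ₂ + cos φ₁ cos φ₂ cos Δλ, the central angle is δ ≈ 2.138 rad (122.5°). The total great-circle distance is δ·R ≈ 2.138 × 3440 ≈ 7356 nmi, so the target fraction is f = 2200/7356 ≈ 0.299.
Interpolate at f ≈ 0.299 with slerp weights a = sin((1−f)δ)/sin δ ≈ 1.183, b = sin(fδ)/sin δ ≈ 0.708.
p = a·p₁ + b·p₂ ≈ (-0.312, 0.032, 0.949); φ = arcsin(p_z) ≈ 71.71°, λ = atan2(p_y, p_x) ≈ 174.20°.

≈ 72°N, 174°E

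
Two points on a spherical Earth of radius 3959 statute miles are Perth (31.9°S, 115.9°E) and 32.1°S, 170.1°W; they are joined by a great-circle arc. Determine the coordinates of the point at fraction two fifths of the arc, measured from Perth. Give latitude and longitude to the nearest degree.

Convert each endpoint to a unit vector on the sphere (x = cos φ cos λ, y = cos φ sin λ, z = sin φ).
The central angle between the endpoints is δ = arccos(p₁·p₂) ≈ 1.071 rad (61.4°).
Interpolate at f = 2/5 with slerp weights a = sin((1−f)δ)/sin δ ≈ 0.683, b = sin(fδ)/sin δ ≈ 0.473.
p = a·p₁ + b·p₂ ≈ (-0.648, 0.453, -0.612); φ = arcsin(p_z) ≈ -37.76°, λ = atan2(p_y, p_x) ≈ 145.08°.

≈ 38°S, 145°E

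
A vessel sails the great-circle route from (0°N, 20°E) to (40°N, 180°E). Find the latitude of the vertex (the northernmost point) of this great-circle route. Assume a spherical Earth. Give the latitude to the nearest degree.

≈ 68°N

The great circle lies in the plane with unit normal n̂ = (p₁ × p₂)/|p₁ × p₂|.
Here n̂_z ≈ +0.377; the vertex latitude is φ_max = arccos|n̂_z| ≈ 67.8°.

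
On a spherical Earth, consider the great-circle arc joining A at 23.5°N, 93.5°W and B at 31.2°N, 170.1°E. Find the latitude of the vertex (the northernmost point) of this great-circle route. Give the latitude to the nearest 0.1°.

The great circle lies in the plane with unit normal n̂ = (p₁ × p₂)/|p₁ × p₂|.
Here n̂_z ≈ -0.785; the vertex latitude is φ_max = arccos|n̂_z| ≈ 38.3°.
Check via Clairaut: cos φ_max = |cos φ₁| · sin C = cos(23.5°)·sin(58.9°) ≈ 0.785, again giving ≈ 38.3°.

≈ 38.3°N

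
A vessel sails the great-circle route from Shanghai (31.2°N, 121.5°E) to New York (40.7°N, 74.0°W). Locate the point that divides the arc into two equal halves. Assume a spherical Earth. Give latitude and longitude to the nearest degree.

Convert each endpoint to a unit vector on the sphere (x = cos φ cos λ, y = cos φ sin λ, z = sin φ).
The central angle between the endpoints is δ = arccos(p₁·p₂) ≈ 1.862 rad (106.7°).
Interpolate at f = 1/2 with slerp weights a = sin((1−f)δ)/sin δ ≈ 0.837, b = sin(fδ)/sin δ ≈ 0.837.
p = a·p₁ + b·p₂ ≈ (-0.199, 0.000, 0.980); φ = arcsin(p_z) ≈ 78.51°, λ = atan2(p_y, p_x) ≈ 179.87°.

≈ 79°N, 180°E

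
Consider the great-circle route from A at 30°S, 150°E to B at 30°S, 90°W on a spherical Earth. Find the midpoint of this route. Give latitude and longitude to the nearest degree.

The haversine formula gives a central angle δ ≈ 1.696 rad (97.2°) between the endpoints.
Interpolate at f = 1/2 with slerp weights a = sin((1−f)δ)/sin δ ≈ 0.756, b = sin(fδ)/sin δ ≈ 0.756.
p = a·p₁ + b·p₂ ≈ (-0.567, -0.327, -0.756); φ = arcsin(p_z) ≈ -49.11°, λ = atan2(p_y, p_x) ≈ -150.00°.

≈ 49°S, 150°W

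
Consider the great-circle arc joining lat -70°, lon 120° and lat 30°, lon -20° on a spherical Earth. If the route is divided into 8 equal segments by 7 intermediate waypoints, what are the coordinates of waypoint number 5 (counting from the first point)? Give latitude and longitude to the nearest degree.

From cos δ = sin φ₁ sin φ₂ + cos φ₁ cos φ₂ cos Δλ, the central angle is δ ≈ 2.342 rad (134.2°).
Interpolate at f = 5/8 with slerp weights a = sin((1−f)δ)/sin δ ≈ 1.073, b = sin(fδ)/sin δ ≈ 1.386.
p = a·p₁ + b·p₂ ≈ (0.945, -0.093, -0.315); φ = arcsin(p_z) ≈ -18.36°, λ = atan2(p_y, p_x) ≈ -5.61°.

≈ lat -18°, lon -6°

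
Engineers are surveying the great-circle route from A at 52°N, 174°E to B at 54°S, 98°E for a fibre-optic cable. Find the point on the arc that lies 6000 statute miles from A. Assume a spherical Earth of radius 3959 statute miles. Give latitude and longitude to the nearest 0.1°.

≈ 23.9°S, 125.8°E

Convert each endpoint to a unit vector on the sphere (x = cos φ cos λ, y = cos φ sin λ, z = sin φ).
The central angle between the endpoints is δ = arccos(p₁·p₂) ≈ 2.153 rad (123.4°). The total great-circle distance is δ·R ≈ 2.153 × 3959 ≈ 8524 mi, so the target fraction is f = 6000/8524 ≈ 0.704.
Interpolate at f ≈ 0.704 with slerp weights a = sin((1−f)δ)/sin δ ≈ 0.713, b = sin(fδ)/sin δ ≈ 1.196.
p = a·p₁ + b·p₂ ≈ (-0.534, 0.742, -0.406); φ = arcsin(p_z) ≈ -23.93°, λ = atan2(p_y, p_x) ≈ 125.76°.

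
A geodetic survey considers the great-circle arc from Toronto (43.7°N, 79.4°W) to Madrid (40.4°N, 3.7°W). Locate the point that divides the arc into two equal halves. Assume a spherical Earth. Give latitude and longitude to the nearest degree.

≈ 49°N, 40°W

Convert each endpoint to a unit vector on the sphere (x = cos φ cos λ, y = cos φ sin λ, z = sin φ).
The central angle between the endpoints is δ = arccos(p₁·p₂) ≈ 0.947 rad (54.3°).
Interpolate at f = 1/2 with slerp weights a = sin((1−f)δ)/sin δ ≈ 0.562, b = sin(fδ)/sin δ ≈ 0.562.
p = a·p₁ + b·p₂ ≈ (0.502, -0.427, 0.752); φ = arcsin(p_z) ≈ 48.79°, λ = atan2(p_y, p_x) ≈ -40.39°.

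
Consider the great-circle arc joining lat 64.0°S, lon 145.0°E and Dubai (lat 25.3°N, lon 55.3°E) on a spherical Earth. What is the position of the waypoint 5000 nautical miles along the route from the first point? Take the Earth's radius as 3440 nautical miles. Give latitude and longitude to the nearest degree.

≈ lat 1°S, lon 69°E

Write both endpoints as unit vectors p₁, p₂ with components (cos φ cos λ, cos φ sin λ, sin φ).
The central angle between the endpoints is δ = arccos(p₁·p₂) ≈ 1.963 rad (112.5°). The total great-circle distance is δ·R ≈ 1.963 × 3440 ≈ 6752 nmi, so the target fraction is f = 5000/6752 ≈ 0.741.
Interpolate at f ≈ 0.741 with slerp weights a = sin((1−f)δ)/sin δ ≈ 0.528, b = sin(fδ)/sin δ ≈ 1.075.
p = a·p₁ + b·p₂ ≈ (0.364, 0.931, -0.015); φ = arcsin(p_z) ≈ -0.86°, λ = atan2(p_y, p_x) ≈ 68.67°.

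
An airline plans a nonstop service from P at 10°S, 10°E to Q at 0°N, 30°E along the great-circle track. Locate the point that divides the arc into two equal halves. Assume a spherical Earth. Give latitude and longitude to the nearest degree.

From cos δ = sin φ₁ sin φ₂ + cos φ₁ cos φ₂ cos Δλ, the central angle is δ ≈ 0.389 rad (22.3°).
Interpolate at f = 1/2 with slerp weights a = sin((1−f)δ)/sin δ ≈ 0.510, b = sin(fδ)/sin δ ≈ 0.510.
p = a·p₁ + b·p₂ ≈ (0.936, 0.342, -0.088); φ = arcsin(p_z) ≈ -5.08°, λ = atan2(p_y, p_x) ≈ 20.08°.

≈ 5°S, 20°E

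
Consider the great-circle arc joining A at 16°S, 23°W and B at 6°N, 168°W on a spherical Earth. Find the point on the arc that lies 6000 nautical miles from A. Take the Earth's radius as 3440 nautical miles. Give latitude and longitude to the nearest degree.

Convert each endpoint to a unit vector on the sphere (x = cos φ cos λ, y = cos φ sin λ, z = sin φ).
The central angle between the endpoints is δ = arccos(p₁·p₂) ≈ 2.518 rad (144.3°). The total great-circle distance is δ·R ≈ 2.518 × 3440 ≈ 8663 nmi, so the target fraction is f = 6000/8663 ≈ 0.693.
Interpolate at f ≈ 0.693 with slerp weights a = sin((1−f)δ)/sin δ ≈ 1.197, b = sin(fδ)/sin δ ≈ 1.687.
p = a·p₁ + b·p₂ ≈ (-0.582, -0.799, -0.154); φ = arcsin(p_z) ≈ -8.84°, λ = atan2(p_y, p_x) ≈ -126.08°.

≈ 9°S, 126°W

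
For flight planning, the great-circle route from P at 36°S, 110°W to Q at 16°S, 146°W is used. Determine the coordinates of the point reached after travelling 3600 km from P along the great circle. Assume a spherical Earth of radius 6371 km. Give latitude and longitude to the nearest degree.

Write both endpoints as unit vectors p₁, p₂ with components (cos φ cos λ, cos φ sin λ, sin φ).
The central angle between the endpoints is δ = arccos(p₁·p₂) ≈ 0.658 rad (37.7°). The total great-circle distance is δ·R ≈ 0.658 × 6371 ≈ 4193 km, so the target fraction is f = 3600/4193 ≈ 0.859.
Interpolate at f ≈ 0.859 with slerp weights a = sin((1−f)δ)/sin δ ≈ 0.152, b = sin(fδ)/sin δ ≈ 0.876.
p = a·p₁ + b·p₂ ≈ (-0.740, -0.586, -0.331); φ = arcsin(p_z) ≈ -19.30°, λ = atan2(p_y, p_x) ≈ -141.61°.

≈ 19°S, 142°W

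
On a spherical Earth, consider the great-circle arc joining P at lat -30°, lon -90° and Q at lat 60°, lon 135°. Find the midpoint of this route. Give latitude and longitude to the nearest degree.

Write both endpoints as unit vectors p₁, p₂ with components (cos φ cos λ, cos φ sin λ, sin φ).
The central angle between the endpoints is δ = arccos(p₁·p₂) ≈ 2.403 rad (137.7°).
Interpolate at f = 1/2 with slerp weights a = sin((1−f)δ)/sin δ ≈ 1.385, b = sin(fδ)/sin δ ≈ 1.385.
p = a·p₁ + b·p₂ ≈ (-0.490, -0.710, 0.507); φ = arcsin(p_z) ≈ 30.45°, λ = atan2(p_y, p_x) ≈ -124.60°.

≈ lat 30°, lon -125°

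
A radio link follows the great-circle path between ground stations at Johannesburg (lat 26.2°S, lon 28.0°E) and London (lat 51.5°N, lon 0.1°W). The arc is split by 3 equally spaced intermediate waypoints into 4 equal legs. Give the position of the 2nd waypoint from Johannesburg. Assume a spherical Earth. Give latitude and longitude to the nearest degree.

≈ lat 13°N, lon 17°E

Write both endpoints as unit vectors p₁, p₂ with components (cos φ cos λ, cos φ sin λ, sin φ).
The central angle between the endpoints is δ = arccos(p₁·p₂) ≈ 1.423 rad (81.5°).
Interpolate at f = 2/4 with slerp weights a = sin((1−f)δ)/sin δ ≈ 0.660, b = sin(fδ)/sin δ ≈ 0.660.
p = a·p₁ + b·p₂ ≈ (0.934, 0.277, 0.225); φ = arcsin(p_z) ≈ 13.01°, λ = atan2(p_y, p_x) ≈ 16.54°.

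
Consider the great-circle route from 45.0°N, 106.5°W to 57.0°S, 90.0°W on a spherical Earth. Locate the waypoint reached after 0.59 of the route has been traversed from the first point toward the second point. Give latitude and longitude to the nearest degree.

≈ 15°S, 98°W

Convert each endpoint to a unit vector on the sphere (x = cos φ cos λ, y = cos φ sin λ, z = sin φ).
The central angle between the endpoints is δ = arccos(p₁·p₂) ≈ 1.796 rad (102.9°).
Interpolate at f = 0.59 with slerp weights a = sin((1−f)δ)/sin δ ≈ 0.689, b = sin(fδ)/sin δ ≈ 0.895.
p = a·p₁ + b·p₂ ≈ (-0.138, -0.955, -0.263); φ = arcsin(p_z) ≈ -15.26°, λ = atan2(p_y, p_x) ≈ -98.25°.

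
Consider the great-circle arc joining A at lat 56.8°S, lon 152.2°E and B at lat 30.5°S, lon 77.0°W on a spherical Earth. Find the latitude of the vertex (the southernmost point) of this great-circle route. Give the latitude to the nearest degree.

The great circle lies in the plane with unit normal n̂ = (p₁ × p₂)/|p₁ × p₂|.
Here n̂_z ≈ +0.360; the vertex latitude is φ_max = arccos|n̂_z| ≈ 68.9°.
Check via Clairaut: cos φ_max = |cos φ₁| · sin C = cos(56.8°)·sin(139.0°) ≈ 0.360, again giving ≈ 68.9°.

≈ 69°S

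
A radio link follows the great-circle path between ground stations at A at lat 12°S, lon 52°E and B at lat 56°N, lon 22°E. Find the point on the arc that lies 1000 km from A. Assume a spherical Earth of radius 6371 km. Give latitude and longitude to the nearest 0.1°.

Convert each endpoint to a unit vector on the sphere (x = cos φ cos λ, y = cos φ sin λ, z = sin φ).
The central angle between the endpoints is δ = arccos(p₁·p₂) ≈ 1.265 rad (72.5°). The total great-circle distance is δ·R ≈ 1.265 × 6371 ≈ 8057 km, so the target fraction is f = 1000/8057 ≈ 0.124.
Interpolate at f ≈ 0.124 with slerp weights a = sin((1−f)δ)/sin δ ≈ 0.938, b = sin(fδ)/sin δ ≈ 0.164.
p = a·p₁ + b·p₂ ≈ (0.650, 0.758, -0.059); φ = arcsin(p_z) ≈ -3.39°, λ = atan2(p_y, p_x) ≈ 49.37°.

≈ lat 3.4°S, lon 49.4°E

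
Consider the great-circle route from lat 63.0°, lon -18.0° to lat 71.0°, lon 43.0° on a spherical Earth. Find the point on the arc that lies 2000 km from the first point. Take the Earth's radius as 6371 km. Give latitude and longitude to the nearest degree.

From cos δ = sin φ₁ sin φ₂ + cos φ₁ cos φ₂ cos Δλ, the central angle is δ ≈ 0.417 rad (23.9°). The total great-circle distance is δ·R ≈ 0.417 × 6371 ≈ 2660 km, so the target fraction is f = 2000/2660 ≈ 0.752.
Interpolate at f ≈ 0.752 with slerp weights a = sin((1−f)δ)/sin δ ≈ 0.255, b = sin(fδ)/sin δ ≈ 0.762.
p = a·p₁ + b·p₂ ≈ (0.291, 0.133, 0.947); φ = arcsin(p_z) ≈ 71.31°, λ = atan2(p_y, p_x) ≈ 24.59°.

≈ lat 71°, lon 25°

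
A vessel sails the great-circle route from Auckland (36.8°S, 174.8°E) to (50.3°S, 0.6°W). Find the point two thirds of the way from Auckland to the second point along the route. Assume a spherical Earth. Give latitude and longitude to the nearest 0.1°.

From cos δ = sin φ₁ sin φ₂ + cos φ₁ cos φ₂ cos Δλ, the central angle is δ ≈ 1.620 rad (92.8°).
Interpolate at f = 2/3 with slerp weights a = sin((1−f)δ)/sin δ ≈ 0.515, b = sin(fδ)/sin δ ≈ 0.883.
p = a·p₁ + b·p₂ ≈ (0.154, 0.031, -0.988); φ = arcsin(p_z) ≈ -80.98°, λ = atan2(p_y, p_x) ≈ 11.57°.

≈ (81.0°S, 11.6°E)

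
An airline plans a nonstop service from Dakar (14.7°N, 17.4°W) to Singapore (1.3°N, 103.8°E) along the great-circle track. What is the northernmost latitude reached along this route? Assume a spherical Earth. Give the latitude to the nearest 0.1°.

≈ 17.8°N

The great circle lies in the plane with unit normal n̂ = (p₁ × p₂)/|p₁ × p₂|.
Here n̂_z ≈ +0.952; the vertex latitude is φ_max = arccos|n̂_z| ≈ 17.8°.
Check via Clairaut: cos φ_max = |cos φ₁| · sin C = cos(14.7°)·sin(79.8°) ≈ 0.952, again giving ≈ 17.8°.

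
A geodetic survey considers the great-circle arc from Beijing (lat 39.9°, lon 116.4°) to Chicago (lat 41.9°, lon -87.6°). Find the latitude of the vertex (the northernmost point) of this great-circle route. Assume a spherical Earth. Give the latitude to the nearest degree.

The great circle lies in the plane with unit normal n̂ = (p₁ × p₂)/|p₁ × p₂|.
Here n̂_z ≈ +0.233; the vertex latitude is φ_max = arccos|n̂_z| ≈ 76.5°.
Check via Clairaut: cos φ_max = |cos φ₁| · sin C = cos(39.9°)·sin(17.7°) ≈ 0.233, again giving ≈ 76.5°.

≈ 77°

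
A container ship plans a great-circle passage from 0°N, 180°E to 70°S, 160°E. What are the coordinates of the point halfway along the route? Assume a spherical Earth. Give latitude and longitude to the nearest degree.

Convert each endpoint to a unit vector on the sphere (x = cos φ cos λ, y = cos φ sin λ, z = sin φ).
The central angle between the endpoints is δ = arccos(p₁·p₂) ≈ 1.244 rad (71.3°).
Interpolate at f = 1/2 with slerp weights a = sin((1−f)δ)/sin δ ≈ 0.615, b = sin(fδ)/sin δ ≈ 0.615.
p = a·p₁ + b·p₂ ≈ (-0.813, 0.072, -0.578); φ = arcsin(p_z) ≈ -35.31°, λ = atan2(p_y, p_x) ≈ 174.94°.

≈ 35°S, 175°E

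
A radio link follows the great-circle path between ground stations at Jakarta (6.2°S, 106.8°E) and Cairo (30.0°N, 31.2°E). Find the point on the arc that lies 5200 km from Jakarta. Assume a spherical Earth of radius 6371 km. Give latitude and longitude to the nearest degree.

Convert each endpoint to a unit vector on the sphere (x = cos φ cos λ, y = cos φ sin λ, z = sin φ).
The central angle between the endpoints is δ = arccos(p₁·p₂) ≈ 1.410 rad (80.8°). The total great-circle distance is δ·R ≈ 1.410 × 6371 ≈ 8983 km, so the target fraction is f = 5200/8983 ≈ 0.579.
Interpolate at f ≈ 0.579 with slerp weights a = sin((1−f)δ)/sin δ ≈ 0.567, b = sin(fδ)/sin δ ≈ 0.738.
p = a·p₁ + b·p₂ ≈ (0.384, 0.871, 0.308); φ = arcsin(p_z) ≈ 17.93°, λ = atan2(p_y, p_x) ≈ 66.21°.

≈ (18°N, 66°E)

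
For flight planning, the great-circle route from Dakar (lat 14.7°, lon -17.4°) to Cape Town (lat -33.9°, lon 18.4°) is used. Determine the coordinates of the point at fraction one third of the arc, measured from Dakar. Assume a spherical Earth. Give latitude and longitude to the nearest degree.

≈ lat -2°, lon -6°

Write both endpoints as unit vectors p₁, p₂ with components (cos φ cos λ, cos φ sin λ, sin φ).
The central angle between the endpoints is δ = arccos(p₁·p₂) ≈ 1.036 rad (59.4°).
Interpolate at f = 1/3 with slerp weights a = sin((1−f)δ)/sin δ ≈ 0.740, b = sin(fδ)/sin δ ≈ 0.393.
p = a·p₁ + b·p₂ ≈ (0.993, -0.111, -0.032); φ = arcsin(p_z) ≈ -1.81°, λ = atan2(p_y, p_x) ≈ -6.38°.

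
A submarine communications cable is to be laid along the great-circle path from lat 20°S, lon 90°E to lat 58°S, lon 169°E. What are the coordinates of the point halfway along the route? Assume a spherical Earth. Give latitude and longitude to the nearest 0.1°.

≈ lat 45.6°S, lon 116.6°E

Write both endpoints as unit vectors p₁, p₂ with components (cos φ cos λ, cos φ sin λ, sin φ).
The central angle between the endpoints is δ = arccos(p₁·p₂) ≈ 1.176 rad (67.4°).
Interpolate at f = 1/2 with slerp weights a = sin((1−f)δ)/sin δ ≈ 0.601, b = sin(fδ)/sin δ ≈ 0.601.
p = a·p₁ + b·p₂ ≈ (-0.313, 0.625, -0.715); φ = arcsin(p_z) ≈ -45.65°, λ = atan2(p_y, p_x) ≈ 116.56°.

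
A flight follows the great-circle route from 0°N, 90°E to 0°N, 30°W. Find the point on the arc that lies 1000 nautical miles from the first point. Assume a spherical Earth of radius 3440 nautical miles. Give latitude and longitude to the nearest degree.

The haversine formula gives a central angle δ ≈ 2.094 rad (120.0°) between the endpoints. The total great-circle distance is δ·R ≈ 2.094 × 3440 ≈ 7205 nmi, so the target fraction is f = 1000/7205 ≈ 0.139.
Interpolate at f ≈ 0.139 with slerp weights a = sin((1−f)δ)/sin δ ≈ 1.124, b = sin(fδ)/sin δ ≈ 0.331.
p = a·p₁ + b·p₂ ≈ (0.287, 0.958, 0.000); φ = arcsin(p_z) ≈ 0.00°, λ = atan2(p_y, p_x) ≈ 73.34°.

≈ 0°N, 73°E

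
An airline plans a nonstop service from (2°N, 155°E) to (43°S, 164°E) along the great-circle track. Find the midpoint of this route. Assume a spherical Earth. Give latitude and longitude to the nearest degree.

≈ (21°S, 159°E)

From cos δ = sin φ₁ sin φ₂ + cos φ₁ cos φ₂ cos Δλ, the central angle is δ ≈ 0.798 rad (45.7°).
Interpolate at f = 1/2 with slerp weights a = sin((1−f)δ)/sin δ ≈ 0.543, b = sin(fδ)/sin δ ≈ 0.543.
p = a·p₁ + b·p₂ ≈ (-0.873, 0.339, -0.351); φ = arcsin(p_z) ≈ -20.56°, λ = atan2(p_y, p_x) ≈ 158.80°.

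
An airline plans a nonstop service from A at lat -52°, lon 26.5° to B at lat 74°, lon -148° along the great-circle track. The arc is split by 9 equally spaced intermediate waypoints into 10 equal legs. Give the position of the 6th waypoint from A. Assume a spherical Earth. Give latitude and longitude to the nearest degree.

Write both endpoints as unit vectors p₁, p₂ with components (cos φ cos λ, cos φ sin λ, sin φ).
The central angle between the endpoints is δ = arccos(p₁·p₂) ≈ 2.756 rad (157.9°).
Interpolate at f = 6/10 with slerp weights a = sin((1−f)δ)/sin δ ≈ 2.370, b = sin(fδ)/sin δ ≈ 2.647.
p = a·p₁ + b·p₂ ≈ (0.687, 0.264, 0.677); φ = arcsin(p_z) ≈ 42.61°, λ = atan2(p_y, p_x) ≈ 21.05°.

≈ lat 43°, lon 21°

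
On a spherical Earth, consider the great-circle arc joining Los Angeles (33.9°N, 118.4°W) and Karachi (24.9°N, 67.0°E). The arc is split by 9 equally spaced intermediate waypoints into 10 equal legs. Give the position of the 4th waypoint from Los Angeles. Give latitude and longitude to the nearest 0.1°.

The haversine formula gives a central angle δ ≈ 2.111 rad (121.0°) between the endpoints.
Interpolate at f = 4/10 with slerp weights a = sin((1−f)δ)/sin δ ≈ 1.113, b = sin(fδ)/sin δ ≈ 0.872.
p = a·p₁ + b·p₂ ≈ (-0.130, -0.084, 0.988); φ = arcsin(p_z) ≈ 81.07°, λ = atan2(p_y, p_x) ≈ -147.05°.

≈ 81.1°N, 147.1°W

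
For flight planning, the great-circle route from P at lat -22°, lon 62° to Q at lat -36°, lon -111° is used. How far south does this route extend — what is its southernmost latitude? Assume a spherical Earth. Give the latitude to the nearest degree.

≈ -84°

The great circle lies in the plane with unit normal n̂ = (p₁ × p₂)/|p₁ × p₂|.
Here n̂_z ≈ -0.107; the vertex latitude is φ_max = arccos|n̂_z| ≈ 83.8°.
Check via Clairaut: cos φ_max = |cos φ₁| · sin C = cos(22.0°)·sin(173.4°) ≈ 0.107, again giving ≈ 83.8°.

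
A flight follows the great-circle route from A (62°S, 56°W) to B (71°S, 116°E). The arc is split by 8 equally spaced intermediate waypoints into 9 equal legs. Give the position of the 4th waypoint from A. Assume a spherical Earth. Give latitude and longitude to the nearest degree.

≈ (83°S, 46°W)

From cos δ = sin φ₁ sin φ₂ + cos φ₁ cos φ₂ cos Δλ, the central angle is δ ≈ 0.818 rad (46.9°).
Interpolate at f = 4/9 with slerp weights a = sin((1−f)δ)/sin δ ≈ 0.602, b = sin(fδ)/sin δ ≈ 0.487.
p = a·p₁ + b·p₂ ≈ (0.088, -0.092, -0.992); φ = arcsin(p_z) ≈ -82.69°, λ = atan2(p_y, p_x) ≈ -46.01°.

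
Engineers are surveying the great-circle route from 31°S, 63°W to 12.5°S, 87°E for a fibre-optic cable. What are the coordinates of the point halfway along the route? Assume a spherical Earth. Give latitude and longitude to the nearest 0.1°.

The haversine formula gives a central angle δ ≈ 2.231 rad (127.8°) between the endpoints.
Interpolate at f = 1/2 with slerp weights a = sin((1−f)δ)/sin δ ≈ 1.137, b = sin(fδ)/sin δ ≈ 1.137.
p = a·p₁ + b·p₂ ≈ (0.501, 0.240, -0.832); φ = arcsin(p_z) ≈ -56.28°, λ = atan2(p_y, p_x) ≈ 25.63°.

≈ 56.3°S, 25.6°E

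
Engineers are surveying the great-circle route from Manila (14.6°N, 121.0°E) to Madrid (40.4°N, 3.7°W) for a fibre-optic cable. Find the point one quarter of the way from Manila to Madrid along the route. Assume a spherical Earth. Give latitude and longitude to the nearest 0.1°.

≈ 33.5°N, 100.9°E

Convert each endpoint to a unit vector on the sphere (x = cos φ cos λ, y = cos φ sin λ, z = sin φ).
The central angle between the endpoints is δ = arccos(p₁·p₂) ≈ 1.830 rad (104.8°).
Interpolate at f = 1/4 with slerp weights a = sin((1−f)δ)/sin δ ≈ 1.014, b = sin(fδ)/sin δ ≈ 0.457.
p = a·p₁ + b·p₂ ≈ (-0.158, 0.819, 0.552); φ = arcsin(p_z) ≈ 33.49°, λ = atan2(p_y, p_x) ≈ 100.94°.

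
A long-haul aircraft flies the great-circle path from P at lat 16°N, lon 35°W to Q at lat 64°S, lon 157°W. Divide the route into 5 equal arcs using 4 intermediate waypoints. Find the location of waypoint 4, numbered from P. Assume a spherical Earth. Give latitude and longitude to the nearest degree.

≈ lat 63°S, lon 102°W

Convert each endpoint to a unit vector on the sphere (x = cos φ cos λ, y = cos φ sin λ, z = sin φ).
The central angle between the endpoints is δ = arccos(p₁·p₂) ≈ 2.061 rad (118.1°).
Interpolate at f = 4/5 with slerp weights a = sin((1−f)δ)/sin δ ≈ 0.454, b = sin(fδ)/sin δ ≈ 1.130.
p = a·p₁ + b·p₂ ≈ (-0.098, -0.444, -0.891); φ = arcsin(p_z) ≈ -62.95°, λ = atan2(p_y, p_x) ≈ -102.49°.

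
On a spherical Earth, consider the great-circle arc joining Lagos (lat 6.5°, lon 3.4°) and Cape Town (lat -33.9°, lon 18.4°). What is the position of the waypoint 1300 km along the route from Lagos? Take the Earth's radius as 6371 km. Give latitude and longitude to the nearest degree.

Convert each endpoint to a unit vector on the sphere (x = cos φ cos λ, y = cos φ sin λ, z = sin φ).
The central angle between the endpoints is δ = arccos(p₁·p₂) ≈ 0.747 rad (42.8°). The total great-circle distance is δ·R ≈ 0.747 × 6371 ≈ 4762 km, so the target fraction is f = 1300/4762 ≈ 0.273.
Interpolate at f ≈ 0.273 with slerp weights a = sin((1−f)δ)/sin δ ≈ 0.761, b = sin(fδ)/sin δ ≈ 0.298.
p = a·p₁ + b·p₂ ≈ (0.989, 0.123, -0.080); φ = arcsin(p_z) ≈ -4.60°, λ = atan2(p_y, p_x) ≈ 7.08°.

≈ lat -5°, lon 7°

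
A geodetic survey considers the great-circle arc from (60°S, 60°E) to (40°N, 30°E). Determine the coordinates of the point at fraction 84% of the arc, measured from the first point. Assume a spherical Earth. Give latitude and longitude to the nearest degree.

The haversine formula gives a central angle δ ≈ 1.798 rad (103.0°) between the endpoints.
Interpolate at f = 0.84 with slerp weights a = sin((1−f)δ)/sin δ ≈ 0.291, b = sin(fδ)/sin δ ≈ 1.024.
p = a·p₁ + b·p₂ ≈ (0.752, 0.518, 0.406); φ = arcsin(p_z) ≈ 23.98°, λ = atan2(p_y, p_x) ≈ 34.57°.

≈ (24°N, 35°E)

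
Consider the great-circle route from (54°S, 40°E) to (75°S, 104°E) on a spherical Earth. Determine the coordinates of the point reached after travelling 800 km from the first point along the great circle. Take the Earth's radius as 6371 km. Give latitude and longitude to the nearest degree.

≈ (60°S, 46°E)

Write both endpoints as unit vectors p₁, p₂ with components (cos φ cos λ, cos φ sin λ, sin φ).
The central angle between the endpoints is δ = arccos(p₁·p₂) ≈ 0.558 rad (32.0°). The total great-circle distance is δ·R ≈ 0.558 × 6371 ≈ 3557 km, so the target fraction is f = 800/3557 ≈ 0.225.
Interpolate at f ≈ 0.225 with slerp weights a = sin((1−f)δ)/sin δ ≈ 0.792, b = sin(fδ)/sin δ ≈ 0.236.
p = a·p₁ + b·p₂ ≈ (0.342, 0.358, -0.869); φ = arcsin(p_z) ≈ -60.32°, λ = atan2(p_y, p_x) ≈ 46.38°.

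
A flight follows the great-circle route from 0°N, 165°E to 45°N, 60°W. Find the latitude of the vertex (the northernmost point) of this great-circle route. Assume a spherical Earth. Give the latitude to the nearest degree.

≈ 55°N

The great circle lies in the plane with unit normal n̂ = (p₁ × p₂)/|p₁ × p₂|.
Here n̂_z ≈ +0.577; the vertex latitude is φ_max = arccos|n̂_z| ≈ 54.7°.
Check via Clairaut: cos φ_max = |cos φ₁| · sin C = cos(0.0°)·sin(35.3°) ≈ 0.577, again giving ≈ 54.7°.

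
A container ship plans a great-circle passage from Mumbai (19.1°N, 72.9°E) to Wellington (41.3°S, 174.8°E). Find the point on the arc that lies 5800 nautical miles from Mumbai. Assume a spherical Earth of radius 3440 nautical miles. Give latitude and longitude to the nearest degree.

Convert each endpoint to a unit vector on the sphere (x = cos φ cos λ, y = cos φ sin λ, z = sin φ).
The central angle between the endpoints is δ = arccos(p₁·p₂) ≈ 1.942 rad (111.2°). The total great-circle distance is δ·R ≈ 1.942 × 3440 ≈ 6679 nmi, so the target fraction is f = 5800/6679 ≈ 0.868.
Interpolate at f ≈ 0.868 with slerp weights a = sin((1−f)δ)/sin δ ≈ 0.271, b = sin(fδ)/sin δ ≈ 1.066.
p = a·p₁ + b·p₂ ≈ (-0.722, 0.318, -0.615); φ = arcsin(p_z) ≈ -37.93°, λ = atan2(p_y, p_x) ≈ 156.26°.

≈ 38°S, 156°E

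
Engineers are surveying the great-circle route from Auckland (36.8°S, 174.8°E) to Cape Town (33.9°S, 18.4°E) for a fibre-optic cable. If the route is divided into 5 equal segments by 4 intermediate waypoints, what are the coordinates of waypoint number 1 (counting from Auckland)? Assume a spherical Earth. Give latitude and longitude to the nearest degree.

≈ 56°S, 162°E

Write both endpoints as unit vectors p₁, p₂ with components (cos φ cos λ, cos φ sin λ, sin φ).
The central angle between the endpoints is δ = arccos(p₁·p₂) ≈ 1.849 rad (106.0°).
Interpolate at f = 1/5 with slerp weights a = sin((1−f)δ)/sin δ ≈ 1.036, b = sin(fδ)/sin δ ≈ 0.376.
p = a·p₁ + b·p₂ ≈ (-0.530, 0.174, -0.830); φ = arcsin(p_z) ≈ -56.11°, λ = atan2(p_y, p_x) ≈ 161.85°.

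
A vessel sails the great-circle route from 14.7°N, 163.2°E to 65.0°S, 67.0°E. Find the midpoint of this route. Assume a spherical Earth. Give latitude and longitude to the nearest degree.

Write both endpoints as unit vectors p₁, p₂ with components (cos φ cos λ, cos φ sin λ, sin φ).
The central angle between the endpoints is δ = arccos(p₁·p₂) ≈ 1.848 rad (105.9°).
Interpolate at f = 1/2 with slerp weights a = sin((1−f)δ)/sin δ ≈ 0.830, b = sin(fδ)/sin δ ≈ 0.830.
p = a·p₁ + b·p₂ ≈ (-0.631, 0.555, -0.542); φ = arcsin(p_z) ≈ -32.79°, λ = atan2(p_y, p_x) ≈ 138.69°.

≈ 33°S, 139°E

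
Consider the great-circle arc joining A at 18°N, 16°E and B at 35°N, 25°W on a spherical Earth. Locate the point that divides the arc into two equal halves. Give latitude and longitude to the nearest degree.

≈ 28°N, 3°W

Convert each endpoint to a unit vector on the sphere (x = cos φ cos λ, y = cos φ sin λ, z = sin φ).
The central angle between the endpoints is δ = arccos(p₁·p₂) ≈ 0.699 rad (40.1°).
Interpolate at f = 1/2 with slerp weights a = sin((1−f)δ)/sin δ ≈ 0.532, b = sin(fδ)/sin δ ≈ 0.532.
p = a·p₁ + b·p₂ ≈ (0.882, -0.045, 0.470); φ = arcsin(p_z) ≈ 28.02°, λ = atan2(p_y, p_x) ≈ -2.90°.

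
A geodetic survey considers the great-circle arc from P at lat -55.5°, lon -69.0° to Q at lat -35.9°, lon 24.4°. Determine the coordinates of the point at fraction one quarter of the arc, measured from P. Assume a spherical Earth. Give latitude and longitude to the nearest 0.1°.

≈ lat -59.0°, lon -40.4°

From cos δ = sin φ₁ sin φ₂ + cos φ₁ cos φ₂ cos Δλ, the central angle is δ ≈ 1.097 rad (62.9°).
Interpolate at f = 1/4 with slerp weights a = sin((1−f)δ)/sin δ ≈ 0.824, b = sin(fδ)/sin δ ≈ 0.304.
p = a·p₁ + b·p₂ ≈ (0.392, -0.334, -0.857); φ = arcsin(p_z) ≈ -59.03°, λ = atan2(p_y, p_x) ≈ -40.43°.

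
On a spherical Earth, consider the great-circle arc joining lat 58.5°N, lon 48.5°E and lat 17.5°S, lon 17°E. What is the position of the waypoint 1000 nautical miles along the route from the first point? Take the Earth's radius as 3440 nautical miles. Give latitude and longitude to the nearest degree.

≈ lat 43°N, lon 37°E

Write both endpoints as unit vectors p₁, p₂ with components (cos φ cos λ, cos φ sin λ, sin φ).
The central angle between the endpoints is δ = arccos(p₁·p₂) ≈ 1.401 rad (80.3°). The total great-circle distance is δ·R ≈ 1.401 × 3440 ≈ 4821 nmi, so the target fraction is f = 1000/4821 ≈ 0.207.
Interpolate at f ≈ 0.207 with slerp weights a = sin((1−f)δ)/sin δ ≈ 0.909, b = sin(fδ)/sin δ ≈ 0.291.
p = a·p₁ + b·p₂ ≈ (0.580, 0.437, 0.688); φ = arcsin(p_z) ≈ 43.44°, λ = atan2(p_y, p_x) ≈ 36.99°.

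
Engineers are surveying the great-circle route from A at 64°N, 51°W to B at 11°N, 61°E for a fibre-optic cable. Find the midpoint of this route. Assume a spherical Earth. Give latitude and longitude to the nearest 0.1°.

Write both endpoints as unit vectors p₁, p₂ with components (cos φ cos λ, cos φ sin λ, sin φ).
The central angle between the endpoints is δ = arccos(p₁·p₂) ≈ 1.560 rad (89.4°).
Interpolate at f = 1/2 with slerp weights a = sin((1−f)δ)/sin δ ≈ 0.703, b = sin(fδ)/sin δ ≈ 0.703.
p = a·p₁ + b·p₂ ≈ (0.529, 0.364, 0.767); φ = arcsin(p_z) ≈ 50.04°, λ = atan2(p_y, p_x) ≈ 34.56°.

≈ 50.0°N, 34.6°E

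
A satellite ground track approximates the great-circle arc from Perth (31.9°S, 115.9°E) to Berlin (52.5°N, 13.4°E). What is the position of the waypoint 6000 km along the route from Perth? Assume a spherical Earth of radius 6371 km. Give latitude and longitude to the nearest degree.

≈ (10°N, 81°E)

Convert each endpoint to a unit vector on the sphere (x = cos φ cos λ, y = cos φ sin λ, z = sin φ).
The central angle between the endpoints is δ = arccos(p₁·p₂) ≈ 2.131 rad (122.1°). The total great-circle distance is δ·R ≈ 2.131 × 6371 ≈ 13575 km, so the target fraction is f = 6000/13575 ≈ 0.442.
Interpolate at f ≈ 0.442 with slerp weights a = sin((1−f)δ)/sin δ ≈ 1.095, b = sin(fδ)/sin δ ≈ 0.954.
p = a·p₁ + b·p₂ ≈ (0.159, 0.971, 0.178); φ = arcsin(p_z) ≈ 10.27°, λ = atan2(p_y, p_x) ≈ 80.70°.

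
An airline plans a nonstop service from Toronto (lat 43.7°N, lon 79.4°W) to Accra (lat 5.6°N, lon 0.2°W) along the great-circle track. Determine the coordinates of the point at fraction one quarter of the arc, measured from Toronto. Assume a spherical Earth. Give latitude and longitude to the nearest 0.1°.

≈ lat 39.5°N, lon 53.7°W

Write both endpoints as unit vectors p₁, p₂ with components (cos φ cos λ, cos φ sin λ, sin φ).
The central angle between the endpoints is δ = arccos(p₁·p₂) ≈ 1.367 rad (78.3°).
Interpolate at f = 1/4 with slerp weights a = sin((1−f)δ)/sin δ ≈ 0.873, b = sin(fδ)/sin δ ≈ 0.342.
p = a·p₁ + b·p₂ ≈ (0.457, -0.622, 0.636); φ = arcsin(p_z) ≈ 39.53°, λ = atan2(p_y, p_x) ≈ -53.69°.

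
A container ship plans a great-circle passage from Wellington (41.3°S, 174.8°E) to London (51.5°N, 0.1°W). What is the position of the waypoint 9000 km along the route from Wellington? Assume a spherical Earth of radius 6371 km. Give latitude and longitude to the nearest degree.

The haversine formula gives a central angle δ ≈ 2.953 rad (169.2°) between the endpoints. The total great-circle distance is δ·R ≈ 2.953 × 6371 ≈ 18816 km, so the target fraction is f = 9000/18816 ≈ 0.478.
Interpolate at f ≈ 0.478 with slerp weights a = sin((1−f)δ)/sin δ ≈ 5.343, b = sin(fδ)/sin δ ≈ 5.279.
p = a·p₁ + b·p₂ ≈ (-0.711, 0.358, 0.605); φ = arcsin(p_z) ≈ 37.21°, λ = atan2(p_y, p_x) ≈ 153.28°.

≈ 37°N, 153°E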